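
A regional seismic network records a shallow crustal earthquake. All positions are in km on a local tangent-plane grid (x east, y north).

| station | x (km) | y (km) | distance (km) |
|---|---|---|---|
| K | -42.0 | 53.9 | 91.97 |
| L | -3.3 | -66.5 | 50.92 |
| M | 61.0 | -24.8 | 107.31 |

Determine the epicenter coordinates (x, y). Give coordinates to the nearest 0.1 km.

Circle about each station: (x + 42.0)² + (y − 53.9)² = 91.97²; (x + 3.3)² + (y + 66.5)² = 50.92²; (x − 61.0)² + (y + 24.8)² = 107.31².
Subtracting the K equation from the L and M equations removes the quadratic terms:
77.4 x − 240.8 y = 5629.56
206.0 x − 157.4 y = -3390.13
Solving the 2×2 system: x ≈ -45.5, y ≈ -38.0 km.

-45.5 km east, -38.0 km north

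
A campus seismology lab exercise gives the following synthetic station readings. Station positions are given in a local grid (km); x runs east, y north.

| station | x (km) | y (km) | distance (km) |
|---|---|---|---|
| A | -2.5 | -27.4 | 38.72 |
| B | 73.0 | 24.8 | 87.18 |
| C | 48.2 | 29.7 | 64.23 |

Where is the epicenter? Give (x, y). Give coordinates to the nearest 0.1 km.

-12.9 km east, 9.9 km north

Circle about each station: (x + 2.5)² + (y + 27.4)² = 38.72²; (x − 73.0)² + (y − 24.8)² = 87.18²; (x − 48.2)² + (y − 29.7)² = 64.23².
Subtracting the A equation from the B and C equations removes the quadratic terms:
151.0 x + 104.4 y = -914.08
101.4 x + 114.2 y = -177.93
Solving the 2×2 system: x ≈ -12.9, y ≈ 9.9 km.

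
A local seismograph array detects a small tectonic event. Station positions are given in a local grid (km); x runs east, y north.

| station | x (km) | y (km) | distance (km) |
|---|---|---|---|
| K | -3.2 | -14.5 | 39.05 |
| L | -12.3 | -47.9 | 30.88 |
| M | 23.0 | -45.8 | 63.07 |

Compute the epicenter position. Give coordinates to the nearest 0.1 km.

-38.4 km east, -31.4 km north

Circle about each station: (x + 3.2)² + (y + 14.5)² = 39.05²; (x + 12.3)² + (y + 47.9)² = 30.88²; (x − 23.0)² + (y + 45.8)² = 63.07².
Subtracting the K equation from the L and M equations removes the quadratic terms:
-18.2 x − 66.8 y = 2796.54
52.4 x − 62.6 y = -46.77
Solving the 2×2 system: x ≈ -38.4, y ≈ -31.4 km.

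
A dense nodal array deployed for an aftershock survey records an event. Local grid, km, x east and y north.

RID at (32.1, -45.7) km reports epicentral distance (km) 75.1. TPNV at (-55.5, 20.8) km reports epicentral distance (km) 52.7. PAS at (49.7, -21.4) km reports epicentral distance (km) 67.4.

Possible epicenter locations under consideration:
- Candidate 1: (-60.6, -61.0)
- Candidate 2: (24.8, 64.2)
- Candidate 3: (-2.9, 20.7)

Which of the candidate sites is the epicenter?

Candidate 3

For each candidate, compare |candidate − station| to the reported distance:
Candidate 1: residuals RID 18.9, TPNV 29.3, PAS 49.8 → max 49.8 km
Candidate 2: residuals RID 35.0, TPNV 38.6, PAS 21.7 → max 38.6 km
Candidate 3: residuals RID 0.0, TPNV 0.1, PAS 0.0 → max 0.1 km
Only Candidate 3 has all residuals ≈ 0.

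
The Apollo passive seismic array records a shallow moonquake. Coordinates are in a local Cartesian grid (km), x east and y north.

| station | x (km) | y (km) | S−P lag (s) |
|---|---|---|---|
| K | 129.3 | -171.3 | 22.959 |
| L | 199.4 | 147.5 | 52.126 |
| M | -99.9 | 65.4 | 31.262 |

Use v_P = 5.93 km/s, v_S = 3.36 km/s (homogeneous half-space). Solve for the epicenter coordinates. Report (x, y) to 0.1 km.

Distance from S−P lag: d = Δt · v_P v_S / (v_P − v_S) = Δt · (5.93·3.36)/(5.93−3.36) ≈ 7.7528·Δt.
So d_K = 178.00, d_L = 404.12, d_M = 242.37 km.
Circle about each station: (x − 129.3)² + (y + 171.3)² = 178.00²; (x − 199.4)² + (y − 147.5)² = 404.12²; (x + 99.9)² + (y − 65.4)² = 242.37².
Subtracting pairs of circle equations eliminates x²+y² and gives linear equations (the radical axes):
140.2 x + 637.6 y = -116174.54
-458.4 x + 473.4 y = -58864.23
Solving the 2×2 system: x ≈ -48.7, y ≈ -171.5 km.
Check against K (with the unrounded x, y): √((x − 129.3)²+(y + 171.3)²) = 178.00 ≈ 178.00 km. ✓

-48.7 km east, -171.5 km north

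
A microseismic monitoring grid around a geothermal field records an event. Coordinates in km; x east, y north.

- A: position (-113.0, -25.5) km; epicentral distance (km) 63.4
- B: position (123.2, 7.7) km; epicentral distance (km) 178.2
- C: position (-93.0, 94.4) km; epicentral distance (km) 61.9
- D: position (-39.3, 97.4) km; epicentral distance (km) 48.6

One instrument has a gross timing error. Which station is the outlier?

A

Solve using three stations at a time. Using B, C, D (subtract circle equations pairwise → linear system) gives (x, y) ≈ (-49.9, 50.0).
Distances from that point to each station vs reported:
  A: calculated 98.4 vs reported 63.4 → residual 35.0 km
  B: calculated 178.2 vs reported 178.2 → residual 0.0 km
  C: calculated 61.9 vs reported 61.9 → residual 0.0 km
  D: calculated 48.6 vs reported 48.6 → residual 0.0 km
B, C, D are mutually consistent (residuals ≈ 0); A is off by 35.0 km.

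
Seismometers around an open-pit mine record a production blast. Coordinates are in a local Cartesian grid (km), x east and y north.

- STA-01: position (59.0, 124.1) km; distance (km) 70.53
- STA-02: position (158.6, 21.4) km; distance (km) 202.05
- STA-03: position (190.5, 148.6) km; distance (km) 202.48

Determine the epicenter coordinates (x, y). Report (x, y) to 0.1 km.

Circle about each station: (x − 59.0)² + (y − 124.1)² = 70.53²; (x − 158.6)² + (y − 21.4)² = 202.05²; (x − 190.5)² + (y − 148.6)² = 202.48².
Subtracting pairs of circle equations eliminates x²+y² and gives linear equations (the radical axes):
199.2 x − 205.4 y = -29119.61
263.0 x + 49.0 y = 3466.73
Solving the 2×2 system: x ≈ -11.2, y ≈ 130.9 km.
Check against STA-01 (with the unrounded x, y): √((x − 59.0)²+(y − 124.1)²) = 70.54 ≈ 70.53 km. ✓

-11.2 km east, 130.9 km north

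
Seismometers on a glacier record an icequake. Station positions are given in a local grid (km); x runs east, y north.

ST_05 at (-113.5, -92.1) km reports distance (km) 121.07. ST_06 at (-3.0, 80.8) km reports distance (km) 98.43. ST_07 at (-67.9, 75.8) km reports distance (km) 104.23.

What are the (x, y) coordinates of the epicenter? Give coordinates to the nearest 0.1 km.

-19.1 km east, -16.3 km north

Circle about each station: (x + 113.5)² + (y + 92.1)² = 121.07²; (x + 3.0)² + (y − 80.8)² = 98.43²; (x + 67.9)² + (y − 75.8)² = 104.23².
Subtracting the ST_05 equation from the ST_06 and ST_07 equations removes the quadratic terms:
221.0 x + 345.8 y = -9857.54
91.2 x + 335.8 y = -7214.56
Solving the 2×2 system: x ≈ -19.1, y ≈ -16.3 km.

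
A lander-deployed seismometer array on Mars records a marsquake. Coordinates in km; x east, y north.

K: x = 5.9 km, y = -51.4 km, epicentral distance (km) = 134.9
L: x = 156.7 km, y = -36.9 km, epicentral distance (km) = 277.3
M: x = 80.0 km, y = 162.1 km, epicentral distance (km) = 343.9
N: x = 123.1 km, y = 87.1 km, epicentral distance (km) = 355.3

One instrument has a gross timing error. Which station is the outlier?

N

Solve using three stations at a time. Using K, L, M (subtract circle equations pairwise → linear system) gives (x, y) ≈ (-105.3, -127.6).
Distances from that point to each station vs reported:
  K: calculated 134.8 vs reported 134.9 → residual 0.1 km
  L: calculated 277.2 vs reported 277.3 → residual 0.1 km
  M: calculated 343.9 vs reported 343.9 → residual 0.0 km
  N: calculated 313.4 vs reported 355.3 → residual 41.9 km
K, L, M are mutually consistent (residuals ≈ 0); N is off by 41.9 km.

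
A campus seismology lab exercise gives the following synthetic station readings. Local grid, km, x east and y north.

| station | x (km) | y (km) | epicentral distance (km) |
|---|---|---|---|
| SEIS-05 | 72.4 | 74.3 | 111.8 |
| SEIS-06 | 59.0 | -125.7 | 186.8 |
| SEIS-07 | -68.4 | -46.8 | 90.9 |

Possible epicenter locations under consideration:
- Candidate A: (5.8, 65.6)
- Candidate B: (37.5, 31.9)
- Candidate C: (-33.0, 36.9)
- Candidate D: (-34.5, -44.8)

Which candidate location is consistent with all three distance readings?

For each candidate, compare |candidate − station| to the reported distance:
Candidate A: residuals SEIS-05 44.6, SEIS-06 11.8, SEIS-07 43.8 → max 44.6 km
Candidate B: residuals SEIS-05 56.9, SEIS-06 27.7, SEIS-07 41.0 → max 56.9 km
Candidate C: residuals SEIS-05 0.0, SEIS-06 0.0, SEIS-07 0.0 → max 0.0 km
Candidate D: residuals SEIS-05 48.2, SEIS-06 63.2, SEIS-07 56.9 → max 63.2 km
Only Candidate C has all residuals ≈ 0.

Candidate C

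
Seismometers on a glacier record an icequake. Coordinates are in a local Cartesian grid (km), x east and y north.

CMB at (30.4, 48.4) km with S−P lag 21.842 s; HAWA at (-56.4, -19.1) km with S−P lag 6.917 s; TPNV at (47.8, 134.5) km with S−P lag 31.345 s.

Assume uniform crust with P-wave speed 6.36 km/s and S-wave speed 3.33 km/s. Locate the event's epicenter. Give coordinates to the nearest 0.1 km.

x ≈ -104.6 km, y ≈ -22.9 km

Distance from S−P lag: d = Δt · v_P v_S / (v_P − v_S) = Δt · (6.36·3.33)/(6.36−3.33) ≈ 6.9897·Δt.
So d_CMB = 152.67, d_HAWA = 48.35, d_TPNV = 219.09 km.
Circle about each station: (x − 30.4)² + (y − 48.4)² = 152.67²; (x + 56.4)² + (y + 19.1)² = 48.35²; (x − 47.8)² + (y − 134.5)² = 219.09².
Subtracting pairs of circle equations eliminates x²+y² and gives linear equations (the radical axes):
-173.6 x − 135.0 y = 21249.46
34.8 x + 172.2 y = -7583.93
Solving the 2×2 system: x ≈ -104.6, y ≈ -22.9 km.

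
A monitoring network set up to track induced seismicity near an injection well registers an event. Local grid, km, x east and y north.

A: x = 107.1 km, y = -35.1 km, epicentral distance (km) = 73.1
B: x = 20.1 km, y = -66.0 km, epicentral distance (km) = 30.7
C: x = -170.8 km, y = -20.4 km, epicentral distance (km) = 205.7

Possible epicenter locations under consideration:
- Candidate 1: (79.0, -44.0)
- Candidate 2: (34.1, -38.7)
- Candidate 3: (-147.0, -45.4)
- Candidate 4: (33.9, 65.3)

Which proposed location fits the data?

For each candidate, compare |candidate − station| to the reported distance:
Candidate 1: residuals A 43.6, B 32.2, C 45.2 → max 45.2 km
Candidate 2: residuals A 0.0, B 0.0, C 0.0 → max 0.0 km
Candidate 3: residuals A 181.2, B 137.7, C 171.2 → max 181.2 km
Candidate 4: residuals A 51.2, B 101.3, C 16.2 → max 101.3 km
Only Candidate 2 has all residuals ≈ 0.

Candidate 2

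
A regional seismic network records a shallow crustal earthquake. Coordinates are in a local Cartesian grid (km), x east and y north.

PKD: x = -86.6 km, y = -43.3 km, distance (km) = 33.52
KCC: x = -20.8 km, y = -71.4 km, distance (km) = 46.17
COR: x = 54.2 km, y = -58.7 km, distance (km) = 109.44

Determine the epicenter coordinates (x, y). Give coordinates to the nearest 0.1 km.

x ≈ -53.4 km, y ≈ -38.7 km

Circle about each station: (x + 86.6)² + (y + 43.3)² = 33.52²; (x + 20.8)² + (y + 71.4)² = 46.17²; (x − 54.2)² + (y + 58.7)² = 109.44².
Subtracting the PKD equation from the KCC and COR equations removes the quadratic terms:
131.6 x − 56.2 y = -4851.93
281.6 x − 30.8 y = -13844.64
Solving the 2×2 system: x ≈ -53.4, y ≈ -38.7 km.
Check against PKD (with the unrounded x, y): √((x + 86.6)²+(y + 43.3)²) = 33.52 ≈ 33.52 km. ✓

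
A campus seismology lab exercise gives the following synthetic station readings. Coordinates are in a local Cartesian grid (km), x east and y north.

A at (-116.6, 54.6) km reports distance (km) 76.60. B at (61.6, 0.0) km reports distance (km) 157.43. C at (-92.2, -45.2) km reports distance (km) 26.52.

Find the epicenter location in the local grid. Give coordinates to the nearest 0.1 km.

Circle about each station: (x + 116.6)² + (y − 54.6)² = 76.60²; (x − 61.6)² + y² = 157.43²; (x + 92.2)² + (y + 45.2)² = 26.52².
Subtracting pairs of circle equations eliminates x²+y² and gives linear equations (the radical axes):
356.4 x − 109.2 y = -31698.80
48.8 x − 199.6 y = -868.59
Solving the 2×2 system: x ≈ -94.7, y ≈ -18.8 km.
Check against A (with the unrounded x, y): √((x + 116.6)²+(y − 54.6)²) = 76.60 ≈ 76.60 km. ✓

(-94.7, -18.8)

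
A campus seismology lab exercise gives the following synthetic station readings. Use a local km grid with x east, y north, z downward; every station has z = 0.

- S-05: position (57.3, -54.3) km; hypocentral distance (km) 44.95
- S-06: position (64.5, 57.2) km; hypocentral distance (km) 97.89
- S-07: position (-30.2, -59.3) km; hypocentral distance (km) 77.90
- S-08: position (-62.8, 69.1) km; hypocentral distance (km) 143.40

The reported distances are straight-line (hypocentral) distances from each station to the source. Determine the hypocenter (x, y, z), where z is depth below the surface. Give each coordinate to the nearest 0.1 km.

x ≈ 35.2 km, y ≈ -30.8 km, depth ≈ 31.3 km

Each station gives a sphere (x−x_i)² + (y−y_i)² + z² = d_i² (stations at z=0).
Subtracting the S-05 sphere from S-06 and S-07: z² cancels, leaving linear equations in x and y:
14.4 x + 223.0 y = -6361.64
-175.0 x − 10.0 y = -5851.16
Solving: x ≈ 35.195, y ≈ -30.800 km (keep extra digits for the depth step; rounded: 35.2, -30.8).
Then from the S-05 sphere: z² = 44.95² − (x − 57.3)² − (y + 54.3)² with x = 35.195, y = -30.800, so z ≈ 31.299 ≈ 31.3 km.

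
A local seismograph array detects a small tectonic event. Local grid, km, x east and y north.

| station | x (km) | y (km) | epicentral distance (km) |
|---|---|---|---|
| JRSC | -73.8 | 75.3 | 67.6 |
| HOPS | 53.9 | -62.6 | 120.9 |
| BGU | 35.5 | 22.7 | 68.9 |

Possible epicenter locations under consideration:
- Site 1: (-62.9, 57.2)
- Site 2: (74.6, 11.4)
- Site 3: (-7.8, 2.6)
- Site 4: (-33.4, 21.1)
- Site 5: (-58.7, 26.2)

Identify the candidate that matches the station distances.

For each candidate, compare |candidate − station| to the reported distance:
Site 1: residuals JRSC 46.5, HOPS 46.4, BGU 35.4 → max 46.5 km
Site 2: residuals JRSC 94.0, HOPS 44.1, BGU 28.2 → max 94.0 km
Site 3: residuals JRSC 30.6, HOPS 31.1, BGU 21.2 → max 31.1 km
Site 4: residuals JRSC 0.0, HOPS 0.0, BGU 0.0 → max 0.0 km
Site 5: residuals JRSC 16.2, HOPS 22.5, BGU 25.4 → max 25.4 km
Only Site 4 has all residuals ≈ 0.

Site 4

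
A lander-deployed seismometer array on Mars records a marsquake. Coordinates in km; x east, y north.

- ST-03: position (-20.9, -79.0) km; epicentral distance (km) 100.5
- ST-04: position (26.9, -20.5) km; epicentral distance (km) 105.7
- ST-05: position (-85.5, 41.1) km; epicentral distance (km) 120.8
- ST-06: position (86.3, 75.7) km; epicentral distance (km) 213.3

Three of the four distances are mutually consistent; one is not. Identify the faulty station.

Solve using three stations at a time. Using ST-04, ST-05, ST-06 (subtract circle equations pairwise → linear system) gives (x, y) ≈ (-62.2, -77.5).
Distances from that point to each station vs reported:
  ST-03: calculated 41.3 vs reported 100.5 → residual 59.2 km
  ST-04: calculated 105.7 vs reported 105.7 → residual 0.0 km
  ST-05: calculated 120.8 vs reported 120.8 → residual 0.0 km
  ST-06: calculated 213.3 vs reported 213.3 → residual 0.0 km
ST-04, ST-05, ST-06 are mutually consistent (residuals ≈ 0); ST-03 is off by 59.2 km.

ST-03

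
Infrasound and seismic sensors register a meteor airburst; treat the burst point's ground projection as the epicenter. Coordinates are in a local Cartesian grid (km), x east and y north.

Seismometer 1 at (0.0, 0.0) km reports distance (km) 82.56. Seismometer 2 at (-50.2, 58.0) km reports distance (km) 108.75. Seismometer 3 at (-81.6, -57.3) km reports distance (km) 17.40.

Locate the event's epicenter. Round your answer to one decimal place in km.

(-66.0, -49.6)

Circle about each station: x² + y² = 82.56²; (x + 50.2)² + (y − 58.0)² = 108.75²; (x + 81.6)² + (y + 57.3)² = 17.40².
Subtracting the Seismometer 1 equation from the Seismometer 2 and Seismometer 3 equations removes the quadratic terms:
-100.4 x + 116.0 y = 873.63
-163.2 x − 114.6 y = 16455.24
Solving the 2×2 system: x ≈ -66.0, y ≈ -49.6 km.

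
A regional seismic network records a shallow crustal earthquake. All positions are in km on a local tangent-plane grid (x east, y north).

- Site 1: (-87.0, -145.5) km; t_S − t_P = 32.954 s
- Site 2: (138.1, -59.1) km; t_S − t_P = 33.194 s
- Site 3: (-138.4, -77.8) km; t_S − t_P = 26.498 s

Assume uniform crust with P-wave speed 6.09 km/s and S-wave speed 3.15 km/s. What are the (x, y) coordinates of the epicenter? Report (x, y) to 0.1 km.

-39.9 km east, 64.3 km north

Distance from S−P lag: d = Δt · v_P v_S / (v_P − v_S) = Δt · (6.09·3.15)/(6.09−3.15) ≈ 6.5250·Δt.
So d_Site 1 = 215.02, d_Site 2 = 216.59, d_Site 3 = 172.90 km.
Circle about each station: (x + 87.0)² + (y + 145.5)² = 215.02²; (x − 138.1)² + (y + 59.1)² = 216.59²; (x + 138.4)² + (y + 77.8)² = 172.90².
Subtracting pairs of circle equations eliminates x²+y² and gives linear equations (the radical axes):
450.2 x + 172.8 y = -6852.46
-102.8 x + 135.4 y = 12807.34
Solving the 2×2 system: x ≈ -39.9, y ≈ 64.3 km.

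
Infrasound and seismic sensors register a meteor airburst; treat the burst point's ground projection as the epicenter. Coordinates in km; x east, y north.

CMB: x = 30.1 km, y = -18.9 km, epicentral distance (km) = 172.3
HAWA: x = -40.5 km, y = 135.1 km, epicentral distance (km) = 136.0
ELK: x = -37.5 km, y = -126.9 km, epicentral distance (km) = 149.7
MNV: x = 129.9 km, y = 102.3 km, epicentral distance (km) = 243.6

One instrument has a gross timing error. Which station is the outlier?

CMB

Solve using three stations at a time. Using HAWA, ELK, MNV (subtract circle equations pairwise → linear system) gives (x, y) ≈ (-95.9, 10.9).
Distances from that point to each station vs reported:
  CMB: calculated 129.5 vs reported 172.3 → residual 42.8 km
  HAWA: calculated 136.0 vs reported 136.0 → residual 0.0 km
  ELK: calculated 149.7 vs reported 149.7 → residual 0.0 km
  MNV: calculated 243.6 vs reported 243.6 → residual 0.0 km
HAWA, ELK, MNV are mutually consistent (residuals ≈ 0); CMB is off by 42.8 km.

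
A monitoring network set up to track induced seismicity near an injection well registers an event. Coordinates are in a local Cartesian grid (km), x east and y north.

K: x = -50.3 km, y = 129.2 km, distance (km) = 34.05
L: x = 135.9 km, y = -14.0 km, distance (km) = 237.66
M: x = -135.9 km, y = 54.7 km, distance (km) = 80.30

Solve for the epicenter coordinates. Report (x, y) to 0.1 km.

(-71.3, 102.4)

Circle about each station: (x + 50.3)² + (y − 129.2)² = 34.05²; (x − 135.9)² + (y + 14.0)² = 237.66²; (x + 135.9)² + (y − 54.7)² = 80.30².
Subtracting pairs of circle equations eliminates x²+y² and gives linear equations (the radical axes):
372.4 x − 286.4 y = -55880.79
-171.2 x − 149.0 y = -3050.52
Solving the 2×2 system: x ≈ -71.3, y ≈ 102.4 km.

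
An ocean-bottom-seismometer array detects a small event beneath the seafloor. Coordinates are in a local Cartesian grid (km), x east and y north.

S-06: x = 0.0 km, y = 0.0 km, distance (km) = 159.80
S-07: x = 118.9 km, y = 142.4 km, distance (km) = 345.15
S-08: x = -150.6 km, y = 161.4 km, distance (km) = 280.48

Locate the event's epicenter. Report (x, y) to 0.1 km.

Circle about each station: x² + y² = 159.80²; (x − 118.9)² + (y − 142.4)² = 345.15²; (x + 150.6)² + (y − 161.4)² = 280.48².
Subtracting pairs of circle equations eliminates x²+y² and gives linear equations (the radical axes):
237.8 x + 284.8 y = -59177.51
-301.2 x + 322.8 y = -4402.67
Solving the 2×2 system: x ≈ -109.8, y ≈ -116.1 km.

(-109.8, -116.1)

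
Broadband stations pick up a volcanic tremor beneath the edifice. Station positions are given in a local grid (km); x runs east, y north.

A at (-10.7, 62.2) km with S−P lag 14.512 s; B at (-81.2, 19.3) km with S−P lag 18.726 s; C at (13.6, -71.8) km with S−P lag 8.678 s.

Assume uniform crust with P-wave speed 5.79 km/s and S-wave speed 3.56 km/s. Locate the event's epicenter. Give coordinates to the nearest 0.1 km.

(83.8, -33.0)

Distance from S−P lag: d = Δt · v_P v_S / (v_P − v_S) = Δt · (5.79·3.56)/(5.79−3.56) ≈ 9.2432·Δt.
So d_A = 134.14, d_B = 173.09, d_C = 80.21 km.
Circle about each station: (x + 10.7)² + (y − 62.2)² = 134.14²; (x + 81.2)² + (y − 19.3)² = 173.09²; (x − 13.6)² + (y + 71.8)² = 80.21².
Subtracting the A equation from the B and C equations removes the quadratic terms:
-141.0 x − 85.8 y = -8984.01
48.6 x − 268.0 y = 12916.77
Solving the 2×2 system: x ≈ 83.8, y ≈ -33.0 km.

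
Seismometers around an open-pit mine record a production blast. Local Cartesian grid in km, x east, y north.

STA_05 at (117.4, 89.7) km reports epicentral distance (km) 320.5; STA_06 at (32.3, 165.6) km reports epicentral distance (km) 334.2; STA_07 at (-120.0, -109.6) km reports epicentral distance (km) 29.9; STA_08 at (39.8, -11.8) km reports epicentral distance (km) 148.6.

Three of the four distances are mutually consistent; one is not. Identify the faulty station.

Solve using three stations at a time. Using STA_05, STA_06, STA_07 (subtract circle equations pairwise → linear system) gives (x, y) ≈ (-108.8, -137.4).
Distances from that point to each station vs reported:
  STA_05: calculated 320.5 vs reported 320.5 → residual 0.0 km
  STA_06: calculated 334.2 vs reported 334.2 → residual 0.0 km
  STA_07: calculated 29.9 vs reported 29.9 → residual 0.0 km
  STA_08: calculated 194.5 vs reported 148.6 → residual 45.9 km
STA_05, STA_06, STA_07 are mutually consistent (residuals ≈ 0); STA_08 is off by 45.9 km.

STA_08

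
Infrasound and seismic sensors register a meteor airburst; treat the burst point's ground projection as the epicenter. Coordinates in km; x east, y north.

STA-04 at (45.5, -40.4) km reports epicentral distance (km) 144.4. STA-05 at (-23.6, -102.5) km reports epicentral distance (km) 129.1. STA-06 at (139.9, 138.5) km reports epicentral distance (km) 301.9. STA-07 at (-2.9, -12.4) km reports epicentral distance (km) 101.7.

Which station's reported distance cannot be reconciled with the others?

Solve using three stations at a time. Using STA-04, STA-06, STA-07 (subtract circle equations pairwise → linear system) gives (x, y) ≈ (-98.8, -46.4).
Distances from that point to each station vs reported:
  STA-04: calculated 144.4 vs reported 144.4 → residual 0.0 km
  STA-05: calculated 93.8 vs reported 129.1 → residual 35.3 km
  STA-06: calculated 301.9 vs reported 301.9 → residual 0.0 km
  STA-07: calculated 101.7 vs reported 101.7 → residual 0.0 km
STA-04, STA-06, STA-07 are mutually consistent (residuals ≈ 0); STA-05 is off by 35.3 km.

STA-05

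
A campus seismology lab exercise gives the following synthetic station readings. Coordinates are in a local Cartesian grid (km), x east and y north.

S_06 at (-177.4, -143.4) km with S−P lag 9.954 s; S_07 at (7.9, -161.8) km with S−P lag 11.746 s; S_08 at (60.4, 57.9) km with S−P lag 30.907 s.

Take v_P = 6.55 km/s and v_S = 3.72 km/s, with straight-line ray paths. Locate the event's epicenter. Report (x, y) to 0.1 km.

Distance from S−P lag: d = Δt · v_P v_S / (v_P − v_S) = Δt · (6.55·3.72)/(6.55−3.72) ≈ 8.6099·Δt.
So d_S_06 = 85.70, d_S_07 = 101.13, d_S_08 = 266.11 km.
Circle about each station: (x + 177.4)² + (y + 143.4)² = 85.70²; (x − 7.9)² + (y + 161.8)² = 101.13²; (x − 60.4)² + (y − 57.9)² = 266.11².
Subtracting the S_06 equation from the S_07 and S_08 equations removes the quadratic terms:
370.6 x − 36.8 y = -28675.46
475.6 x + 402.6 y = -108503.79
Solving the 2×2 system: x ≈ -93.2, y ≈ -159.4 km.

-93.2 km east, -159.4 km north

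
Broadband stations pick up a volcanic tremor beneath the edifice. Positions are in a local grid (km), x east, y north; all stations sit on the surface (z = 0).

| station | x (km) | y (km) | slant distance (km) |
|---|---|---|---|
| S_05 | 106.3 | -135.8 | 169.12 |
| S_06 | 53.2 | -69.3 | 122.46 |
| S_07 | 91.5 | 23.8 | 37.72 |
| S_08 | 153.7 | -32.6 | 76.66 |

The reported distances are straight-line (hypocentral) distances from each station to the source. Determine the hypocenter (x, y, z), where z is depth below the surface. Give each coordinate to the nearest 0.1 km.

Each station gives a sphere (x−x_i)² + (y−y_i)² + z² = d_i² (stations at z=0).
Subtracting the S_05 sphere from S_06 and S_07: z² cancels, leaving linear equations in x and y:
-106.2 x + 133.0 y = -8503.48
-29.6 x + 319.2 y = 6376.14
Solving: x ≈ 118.894, y ≈ 31.001 km (keep extra digits for the depth step; rounded: 118.9, 31.0).
Then from the S_05 sphere: z² = 169.12² − (x − 106.3)² − (y + 135.8)² with x = 118.894, y = 31.001, so z ≈ 24.908 ≈ 24.9 km.

x ≈ 118.9 km, y ≈ 31.0 km, depth ≈ 24.9 km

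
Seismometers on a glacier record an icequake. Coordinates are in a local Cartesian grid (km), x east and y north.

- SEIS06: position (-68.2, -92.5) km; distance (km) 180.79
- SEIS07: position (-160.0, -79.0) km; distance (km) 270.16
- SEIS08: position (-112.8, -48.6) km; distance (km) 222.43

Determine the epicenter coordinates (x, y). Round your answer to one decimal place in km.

Circle about each station: (x + 68.2)² + (y + 92.5)² = 180.79²; (x + 160.0)² + (y + 79.0)² = 270.16²; (x + 112.8)² + (y + 48.6)² = 222.43².
Subtracting the SEIS06 equation from the SEIS07 and SEIS08 equations removes the quadratic terms:
-183.6 x + 27.0 y = -21667.89
-89.2 x + 87.8 y = -14911.77
Solving the 2×2 system: x ≈ 109.4, y ≈ -58.7 km.

109.4 km east, -58.7 km north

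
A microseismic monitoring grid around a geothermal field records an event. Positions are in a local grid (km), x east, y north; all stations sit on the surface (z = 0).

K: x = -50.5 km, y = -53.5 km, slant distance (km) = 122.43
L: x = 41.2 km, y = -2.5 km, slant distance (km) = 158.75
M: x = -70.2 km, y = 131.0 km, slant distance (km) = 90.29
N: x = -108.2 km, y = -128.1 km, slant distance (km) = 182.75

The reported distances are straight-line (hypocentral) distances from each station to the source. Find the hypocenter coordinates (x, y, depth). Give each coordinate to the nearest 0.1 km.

(-105.1, 52.5, 27.8)

Each station gives a sphere (x−x_i)² + (y−y_i)² + z² = d_i² (stations at z=0).
Subtracting the K sphere from L and M: z² cancels, leaving linear equations in x and y:
183.4 x + 102.0 y = -13921.27
-39.4 x + 369.0 y = 23513.36
Solving: x ≈ -105.105, y ≈ 52.499 km (keep extra digits for the depth step; rounded: -105.1, 52.5).
Then from the K sphere: z² = 122.43² − (x + 50.5)² − (y + 53.5)² with x = -105.105, y = 52.499, so z ≈ 27.778 ≈ 27.8 km.
Check against N (with the unrounded solution): distance 182.75 ≈ 182.75 km. ✓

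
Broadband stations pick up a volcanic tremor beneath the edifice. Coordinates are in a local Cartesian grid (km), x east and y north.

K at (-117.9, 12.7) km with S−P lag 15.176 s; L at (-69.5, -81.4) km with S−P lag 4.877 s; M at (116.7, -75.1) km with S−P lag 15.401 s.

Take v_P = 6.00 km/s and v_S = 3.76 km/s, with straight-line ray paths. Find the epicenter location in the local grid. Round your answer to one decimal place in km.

x ≈ -33.3 km, y ≈ -114.6 km

Distance from S−P lag: d = Δt · v_P v_S / (v_P − v_S) = Δt · (6.00·3.76)/(6.00−3.76) ≈ 10.0714·Δt.
So d_K = 152.84, d_L = 49.12, d_M = 155.11 km.
Circle about each station: (x + 117.9)² + (y − 12.7)² = 152.84²; (x + 69.5)² + (y + 81.4)² = 49.12²; (x − 116.7)² + (y + 75.1)² = 155.11².
Subtracting pairs of circle equations eliminates x²+y² and gives linear equations (the radical axes):
96.8 x − 188.2 y = 18341.80
469.2 x − 175.6 y = 4498.15
Solving the 2×2 system: x ≈ -33.3, y ≈ -114.6 km.
Check against K (with the unrounded x, y): √((x + 117.9)²+(y − 12.7)²) = 152.84 ≈ 152.84 km. ✓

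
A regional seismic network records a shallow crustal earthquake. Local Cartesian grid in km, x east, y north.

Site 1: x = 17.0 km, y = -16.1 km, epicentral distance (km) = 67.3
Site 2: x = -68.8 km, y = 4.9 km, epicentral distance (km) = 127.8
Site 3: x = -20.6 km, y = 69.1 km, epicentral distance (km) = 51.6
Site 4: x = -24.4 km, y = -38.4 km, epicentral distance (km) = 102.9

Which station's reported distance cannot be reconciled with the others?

Site 2

Solve using three stations at a time. Using Site 1, Site 3, Site 4 (subtract circle equations pairwise → linear system) gives (x, y) ≈ (27.6, 50.4).
Distances from that point to each station vs reported:
  Site 1: calculated 67.4 vs reported 67.3 → residual 0.1 km
  Site 2: calculated 106.6 vs reported 127.8 → residual 21.2 km
  Site 3: calculated 51.7 vs reported 51.6 → residual 0.1 km
  Site 4: calculated 103.0 vs reported 102.9 → residual 0.1 km
Site 1, Site 3, Site 4 are mutually consistent (residuals ≈ 0); Site 2 is off by 21.2 km.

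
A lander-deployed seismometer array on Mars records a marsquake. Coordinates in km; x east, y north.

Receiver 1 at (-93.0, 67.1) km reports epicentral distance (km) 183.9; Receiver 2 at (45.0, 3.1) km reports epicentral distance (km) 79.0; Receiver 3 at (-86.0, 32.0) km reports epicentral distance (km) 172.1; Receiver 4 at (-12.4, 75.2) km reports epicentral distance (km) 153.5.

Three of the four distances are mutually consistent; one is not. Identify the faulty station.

Receiver 3

Solve using three stations at a time. Using Receiver 1, Receiver 2, Receiver 4 (subtract circle equations pairwise → linear system) gives (x, y) ≈ (25.5, -73.7).
Distances from that point to each station vs reported:
  Receiver 1: calculated 184.0 vs reported 183.9 → residual 0.1 km
  Receiver 2: calculated 79.2 vs reported 79.0 → residual 0.2 km
  Receiver 3: calculated 153.6 vs reported 172.1 → residual 18.5 km
  Receiver 4: calculated 153.6 vs reported 153.5 → residual 0.1 km
Receiver 1, Receiver 2, Receiver 4 are mutually consistent (residuals ≈ 0); Receiver 3 is off by 18.5 km.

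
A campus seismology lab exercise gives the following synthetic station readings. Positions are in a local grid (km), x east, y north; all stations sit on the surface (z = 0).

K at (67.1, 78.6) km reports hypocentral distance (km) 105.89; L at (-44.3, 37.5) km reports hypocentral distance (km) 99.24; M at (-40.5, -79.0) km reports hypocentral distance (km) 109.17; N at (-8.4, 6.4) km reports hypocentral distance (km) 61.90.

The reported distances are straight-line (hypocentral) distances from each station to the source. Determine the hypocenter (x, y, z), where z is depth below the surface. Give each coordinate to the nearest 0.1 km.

(30.2, -9.5, 45.7)

Each station gives a sphere (x−x_i)² + (y−y_i)² + z² = d_i² (stations at z=0).
Subtracting the K sphere from L and M: z² cancels, leaving linear equations in x and y:
-222.8 x − 82.2 y = -5947.52
-215.2 x − 315.2 y = -3504.52
Solving: x ≈ 30.199, y ≈ -9.500 km (keep extra digits for the depth step; rounded: 30.2, -9.5).
Then from the K sphere: z² = 105.89² − (x − 67.1)² − (y − 78.6)² with x = 30.199, y = -9.500, so z ≈ 45.710 ≈ 45.7 km.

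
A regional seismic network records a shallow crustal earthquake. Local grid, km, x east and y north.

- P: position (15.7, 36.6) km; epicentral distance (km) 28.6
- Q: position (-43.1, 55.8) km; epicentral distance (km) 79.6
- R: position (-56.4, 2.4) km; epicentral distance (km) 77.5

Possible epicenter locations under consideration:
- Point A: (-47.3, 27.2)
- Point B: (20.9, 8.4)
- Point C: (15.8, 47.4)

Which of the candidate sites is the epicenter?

Point B

For each candidate, compare |candidate − station| to the reported distance:
Point A: residuals P 35.1, Q 50.7, R 51.1 → max 51.1 km
Point B: residuals P 0.1, Q 0.0, R 0.0 → max 0.1 km
Point C: residuals P 17.8, Q 20.1, R 7.6 → max 20.1 km
Only Point B has all residuals ≈ 0.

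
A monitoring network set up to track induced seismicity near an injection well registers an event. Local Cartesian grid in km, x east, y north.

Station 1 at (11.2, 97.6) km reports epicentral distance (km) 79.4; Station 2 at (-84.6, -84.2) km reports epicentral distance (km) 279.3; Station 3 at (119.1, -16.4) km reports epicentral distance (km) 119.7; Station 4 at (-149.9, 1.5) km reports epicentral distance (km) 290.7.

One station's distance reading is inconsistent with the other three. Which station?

Solve using three stations at a time. Using Station 2, Station 3, Station 4 (subtract circle equations pairwise → linear system) gives (x, y) ≈ (122.4, 103.4).
Distances from that point to each station vs reported:
  Station 1: calculated 111.4 vs reported 79.4 → residual 32.0 km
  Station 2: calculated 279.3 vs reported 279.3 → residual 0.0 km
  Station 3: calculated 119.8 vs reported 119.7 → residual 0.1 km
  Station 4: calculated 290.7 vs reported 290.7 → residual 0.0 km
Station 2, Station 3, Station 4 are mutually consistent (residuals ≈ 0); Station 1 is off by 32.0 km.

Station 1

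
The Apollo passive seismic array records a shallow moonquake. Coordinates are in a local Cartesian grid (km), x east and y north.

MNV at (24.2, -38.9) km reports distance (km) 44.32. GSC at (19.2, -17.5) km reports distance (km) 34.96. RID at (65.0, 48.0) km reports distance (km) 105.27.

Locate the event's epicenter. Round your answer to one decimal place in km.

Circle about each station: (x − 24.2)² + (y + 38.9)² = 44.32²; (x − 19.2)² + (y + 17.5)² = 34.96²; (x − 65.0)² + (y − 48.0)² = 105.27².
Subtracting the MNV equation from the GSC and RID equations removes the quadratic terms:
-10.0 x + 42.8 y = -681.90
81.6 x + 173.8 y = -4687.36
Solving the 2×2 system: x ≈ -15.7, y ≈ -19.6 km.

x ≈ -15.7 km, y ≈ -19.6 km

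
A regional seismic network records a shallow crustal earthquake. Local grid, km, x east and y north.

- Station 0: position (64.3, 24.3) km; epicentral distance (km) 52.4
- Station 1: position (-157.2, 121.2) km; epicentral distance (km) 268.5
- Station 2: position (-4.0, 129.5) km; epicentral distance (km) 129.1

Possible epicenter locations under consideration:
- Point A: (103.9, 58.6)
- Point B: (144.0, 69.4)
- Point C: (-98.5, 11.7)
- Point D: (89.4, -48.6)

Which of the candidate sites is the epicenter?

For each candidate, compare |candidate − station| to the reported distance:
Point A: residuals Station 0 0.0, Station 1 0.0, Station 2 0.0 → max 0.0 km
Point B: residuals Station 0 39.2, Station 1 37.1, Station 2 30.6 → max 39.2 km
Point C: residuals Station 0 110.9, Station 1 144.3, Station 2 21.9 → max 144.3 km
Point D: residuals Station 0 24.7, Station 1 30.9, Station 2 72.0 → max 72.0 km
Only Point A has all residuals ≈ 0.

Point A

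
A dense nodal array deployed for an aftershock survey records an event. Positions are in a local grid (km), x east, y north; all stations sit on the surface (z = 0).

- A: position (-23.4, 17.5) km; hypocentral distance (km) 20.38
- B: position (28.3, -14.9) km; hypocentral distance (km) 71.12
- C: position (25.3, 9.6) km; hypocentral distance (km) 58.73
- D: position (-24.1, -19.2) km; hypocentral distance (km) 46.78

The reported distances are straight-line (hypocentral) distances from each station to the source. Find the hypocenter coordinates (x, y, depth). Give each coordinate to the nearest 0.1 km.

Each station gives a sphere (x−x_i)² + (y−y_i)² + z² = d_i² (stations at z=0).
Subtracting the A sphere from B and C: z² cancels, leaving linear equations in x and y:
103.4 x − 64.8 y = -4473.62
97.4 x − 15.8 y = -3155.43
Solving: x ≈ -28.601, y ≈ 23.400 km (keep extra digits for the depth step; rounded: -28.6, 23.4).
Then from the A sphere: z² = 20.38² − (x + 23.4)² − (y − 17.5)² with x = -28.601, y = 23.400, so z ≈ 18.801 ≈ 18.8 km.

x ≈ -28.6 km, y ≈ 23.4 km, depth ≈ 18.8 km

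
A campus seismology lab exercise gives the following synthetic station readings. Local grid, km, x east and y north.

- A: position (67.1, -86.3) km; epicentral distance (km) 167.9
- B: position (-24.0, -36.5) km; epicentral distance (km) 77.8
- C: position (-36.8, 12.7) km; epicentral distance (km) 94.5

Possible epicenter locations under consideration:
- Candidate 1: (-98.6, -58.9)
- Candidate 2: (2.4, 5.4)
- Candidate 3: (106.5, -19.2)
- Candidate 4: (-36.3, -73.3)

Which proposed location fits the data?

For each candidate, compare |candidate − station| to the reported distance:
Candidate 1: residuals A 0.1, B 0.1, C 0.1 → max 0.1 km
Candidate 2: residuals A 55.7, B 28.3, C 54.6 → max 55.7 km
Candidate 3: residuals A 90.1, B 53.8, C 52.3 → max 90.1 km
Candidate 4: residuals A 63.7, B 39.0, C 8.5 → max 63.7 km
Only Candidate 1 has all residuals ≈ 0.

Candidate 1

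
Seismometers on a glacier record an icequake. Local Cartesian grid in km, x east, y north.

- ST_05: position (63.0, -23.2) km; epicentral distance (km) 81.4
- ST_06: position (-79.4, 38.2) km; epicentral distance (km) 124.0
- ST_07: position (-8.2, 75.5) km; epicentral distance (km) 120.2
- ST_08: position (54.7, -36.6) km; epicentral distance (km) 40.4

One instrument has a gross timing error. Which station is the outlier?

Solve using three stations at a time. Using ST_06, ST_07, ST_08 (subtract circle equations pairwise → linear system) gives (x, y) ≈ (14.8, -42.5).
Distances from that point to each station vs reported:
  ST_05: calculated 52.0 vs reported 81.4 → residual 29.4 km
  ST_06: calculated 124.0 vs reported 124.0 → residual 0.0 km
  ST_07: calculated 120.2 vs reported 120.2 → residual 0.0 km
  ST_08: calculated 40.4 vs reported 40.4 → residual 0.0 km
ST_06, ST_07, ST_08 are mutually consistent (residuals ≈ 0); ST_05 is off by 29.4 km.

ST_05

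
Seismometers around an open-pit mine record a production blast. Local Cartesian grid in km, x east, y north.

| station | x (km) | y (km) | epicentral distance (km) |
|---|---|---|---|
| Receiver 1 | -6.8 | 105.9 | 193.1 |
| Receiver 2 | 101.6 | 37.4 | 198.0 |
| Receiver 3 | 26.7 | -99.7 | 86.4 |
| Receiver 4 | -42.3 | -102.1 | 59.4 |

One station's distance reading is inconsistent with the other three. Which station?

Solve using three stations at a time. Using Receiver 1, Receiver 2, Receiver 3 (subtract circle equations pairwise → linear system) gives (x, y) ≈ (-57.5, -80.4).
Distances from that point to each station vs reported:
  Receiver 1: calculated 193.1 vs reported 193.1 → residual 0.0 km
  Receiver 2: calculated 198.0 vs reported 198.0 → residual 0.0 km
  Receiver 3: calculated 86.4 vs reported 86.4 → residual 0.0 km
  Receiver 4: calculated 26.5 vs reported 59.4 → residual 32.9 km
Receiver 1, Receiver 2, Receiver 3 are mutually consistent (residuals ≈ 0); Receiver 4 is off by 32.9 km.

Receiver 4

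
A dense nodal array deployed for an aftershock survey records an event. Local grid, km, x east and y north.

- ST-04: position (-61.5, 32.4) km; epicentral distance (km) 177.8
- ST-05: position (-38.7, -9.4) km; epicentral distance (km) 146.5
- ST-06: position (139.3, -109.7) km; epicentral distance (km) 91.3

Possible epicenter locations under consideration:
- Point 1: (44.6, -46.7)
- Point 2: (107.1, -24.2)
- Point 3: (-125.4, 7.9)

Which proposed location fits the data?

Point 2

For each candidate, compare |candidate − station| to the reported distance:
Point 1: residuals ST-04 45.5, ST-05 55.2, ST-06 22.4 → max 55.2 km
Point 2: residuals ST-04 0.0, ST-05 0.0, ST-06 0.1 → max 0.1 km
Point 3: residuals ST-04 109.4, ST-05 58.1, ST-06 198.3 → max 198.3 km
Only Point 2 has all residuals ≈ 0.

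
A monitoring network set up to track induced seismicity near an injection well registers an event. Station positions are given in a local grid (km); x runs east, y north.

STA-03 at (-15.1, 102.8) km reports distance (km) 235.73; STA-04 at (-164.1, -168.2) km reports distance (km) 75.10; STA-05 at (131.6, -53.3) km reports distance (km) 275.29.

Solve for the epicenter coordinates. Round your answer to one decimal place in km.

Circle about each station: (x + 15.1)² + (y − 102.8)² = 235.73²; (x + 164.1)² + (y + 168.2)² = 75.10²; (x − 131.6)² + (y + 53.3)² = 275.29².
Subtracting the STA-03 equation from the STA-04 and STA-05 equations removes the quadratic terms:
-298.0 x − 542.0 y = 94352.82
293.4 x − 312.2 y = -10852.35
Solving the 2×2 system: x ≈ -140.2, y ≈ -97.0 km.

(-140.2, -97.0)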